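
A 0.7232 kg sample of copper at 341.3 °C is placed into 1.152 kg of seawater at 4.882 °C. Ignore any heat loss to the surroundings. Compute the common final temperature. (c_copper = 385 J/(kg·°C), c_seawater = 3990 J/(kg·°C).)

T_f ≈ 24.1 °C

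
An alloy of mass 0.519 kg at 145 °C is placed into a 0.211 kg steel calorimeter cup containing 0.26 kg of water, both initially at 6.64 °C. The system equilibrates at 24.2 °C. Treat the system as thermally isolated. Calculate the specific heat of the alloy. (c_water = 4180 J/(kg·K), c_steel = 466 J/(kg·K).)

Energy conservation, ΣQ = 0:
0.519×c×(24.2 − 145) + 0.26×4180×(24.2 − 6.64) + 0.211×466×(24.2 − 6.64) = 0
-62.7 c = -20811
c = -20811/-62.7 ≈ 331.9 J/(kg·K)

c ≈ 332 J/(kg·K)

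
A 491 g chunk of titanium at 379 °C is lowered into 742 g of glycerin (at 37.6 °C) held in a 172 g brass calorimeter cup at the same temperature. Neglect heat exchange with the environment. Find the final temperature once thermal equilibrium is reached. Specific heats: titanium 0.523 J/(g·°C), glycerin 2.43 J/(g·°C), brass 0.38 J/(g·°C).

Energy conservation, ΣQ = 0:
491*0.523*(T − 379) + 742*2.43*(T − 37.6) + 172*0.38*(T − 37.6) = 0
(256.79 + 1803.1 + 65.36) T = 256.79*379 + 1803.1*37.6 + 65.36*37.6
T ≈ 78.85 °C

T_f ≈ 78.9 °C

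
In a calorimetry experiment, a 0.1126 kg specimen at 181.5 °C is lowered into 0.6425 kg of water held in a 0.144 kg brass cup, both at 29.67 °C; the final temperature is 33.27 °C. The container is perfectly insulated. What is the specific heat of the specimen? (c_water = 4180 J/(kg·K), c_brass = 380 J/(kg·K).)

c ≈ 591 J/(kg·K)

Conservation of energy gives ΣQ = 0:
0.1126×c×(33.27 − 181.5) + 0.6425×4180×(33.27 − 29.67) + 0.144×380×(33.27 − 29.67) = 0
-16.69 c = -9865.3
c = -9865.3/-16.69 ≈ 591.1 J/(kg·K)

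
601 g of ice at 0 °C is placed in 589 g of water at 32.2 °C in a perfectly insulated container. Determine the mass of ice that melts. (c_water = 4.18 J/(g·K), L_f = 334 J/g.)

m_melted ≈ 237 g

Heat available from the water dropping to 0 °C: 589·4.18·32.2 = 79277 J.
Fully melting the ice requires m_ice L_f = 601·334 = 200734 J.
Since 79277 < 200734 J, not all the ice melts; equilibrium is at 0 °C.
m_melt = 79277 / L_f = 237.4 g.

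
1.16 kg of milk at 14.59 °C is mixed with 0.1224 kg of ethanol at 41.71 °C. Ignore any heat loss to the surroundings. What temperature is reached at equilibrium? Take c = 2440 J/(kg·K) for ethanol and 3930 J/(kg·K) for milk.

T_f ≈ 16.3 °C

Set heat shed by the hot body equal to heat absorbed by the cold body:
0.1224×2440×(41.71 − T) = 1.16×3930×(T − 14.59)
298.66(41.71 − T) = 4558.8(T − 14.59)
4857.5 T = 78970  ⇒  T ≈ 16.26 °C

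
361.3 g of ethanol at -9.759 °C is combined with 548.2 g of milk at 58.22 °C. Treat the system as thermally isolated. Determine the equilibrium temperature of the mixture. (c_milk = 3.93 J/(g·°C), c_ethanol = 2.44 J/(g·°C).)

Heat lost by the milk equals heat gained by the ethanol:
548.2*3.93*(58.22 − T) = 361.3*2.44*(T − (-9.759))
2154.4(58.22 − T) = 881.57(T − (-9.759))
3036 T = 116827  ⇒  T ≈ 38.48 °C

T_f ≈ 38.5 °C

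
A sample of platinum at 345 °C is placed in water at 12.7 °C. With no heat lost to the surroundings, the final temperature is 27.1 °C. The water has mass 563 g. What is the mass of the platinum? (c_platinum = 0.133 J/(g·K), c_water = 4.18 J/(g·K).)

m ≈ 802 g

Taking heat into each body as positive, Σ m c ΔT = 0:
m·0.133·(27.1 − 345) + 563·4.18·(27.1 − 12.7) = 0
-42.28 m = -33888
m = -33888/-42.28 ≈ 801.5 g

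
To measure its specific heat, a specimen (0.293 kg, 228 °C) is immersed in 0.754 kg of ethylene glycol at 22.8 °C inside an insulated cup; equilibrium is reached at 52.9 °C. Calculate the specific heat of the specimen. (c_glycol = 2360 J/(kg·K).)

m_s c (T_s − T_f) = m_glycol c_glycol (T_f − T_0):
0.293·c·(228 − 52.9) = 0.754·2360·(52.9 − 22.8)
51.3 c = 53561  ⇒  c ≈ 1044 J/(kg·K)

c ≈ 1040 J/(kg·K)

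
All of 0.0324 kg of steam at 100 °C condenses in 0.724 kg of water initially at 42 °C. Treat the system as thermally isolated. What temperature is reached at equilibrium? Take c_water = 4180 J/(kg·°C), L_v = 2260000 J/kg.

T_f ≈ 67.6 °C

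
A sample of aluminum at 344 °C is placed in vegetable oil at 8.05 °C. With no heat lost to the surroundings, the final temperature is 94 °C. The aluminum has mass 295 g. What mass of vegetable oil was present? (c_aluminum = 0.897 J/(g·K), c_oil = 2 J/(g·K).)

Net heat exchanged in the isolated system is zero:
295·0.897·(94 − 344) + m·2·(94 − 8.05) = 0
171.9 m = 66154
m = 66154/171.9 ≈ 384.8 g

m ≈ 385 g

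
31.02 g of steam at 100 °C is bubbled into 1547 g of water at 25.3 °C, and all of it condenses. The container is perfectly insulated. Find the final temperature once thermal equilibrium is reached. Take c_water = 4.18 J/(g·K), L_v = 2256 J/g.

T_f ≈ 37.4 °C

Taking heat into each body as positive, Σ m c ΔT = 0:
condense steam: −31.02·2256 = −69981; condensate cools 100→T: 31.02·4.18·(T − 100) = 129.66(T − 100); water warms: 1547·4.18·(T − 25.3) = 6466.5(T − 25.3)
6596.1 T = 69981 + 12966 + 163601 = 246549
T ≈ 37.38 °C — below 100 °C, confirming all the steam condensed.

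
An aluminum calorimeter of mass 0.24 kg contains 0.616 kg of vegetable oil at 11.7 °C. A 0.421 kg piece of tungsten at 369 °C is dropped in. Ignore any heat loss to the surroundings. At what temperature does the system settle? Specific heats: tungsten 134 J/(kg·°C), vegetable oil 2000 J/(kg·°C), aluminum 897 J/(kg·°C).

T_f ≈ 25.1 °C

Energy conservation, ΣQ = 0:
0.421·134·(T − 369) + 0.616·2000·(T − 11.7) + 0.24·897·(T − 11.7) = 0
56.41(T − 369) + 1232(T − 11.7) + 215.28(T − 11.7) = 0
1503.7 T = 37750
T = 37750 / 1503.7 = 25.1 °C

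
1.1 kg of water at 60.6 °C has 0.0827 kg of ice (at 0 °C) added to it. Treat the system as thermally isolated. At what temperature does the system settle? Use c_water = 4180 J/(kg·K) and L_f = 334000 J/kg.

T_f ≈ 50.8 °C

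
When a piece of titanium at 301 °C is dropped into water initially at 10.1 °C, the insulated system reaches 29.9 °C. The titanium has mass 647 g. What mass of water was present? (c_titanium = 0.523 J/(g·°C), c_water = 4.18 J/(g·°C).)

m ≈ 1110 g

|Q_titanium| = |Q_water|:
647×0.523×(301 − 29.9) = m×4.18×(29.9 − 10.1)
82.76 m = 91735  ⇒  m ≈ 1108 g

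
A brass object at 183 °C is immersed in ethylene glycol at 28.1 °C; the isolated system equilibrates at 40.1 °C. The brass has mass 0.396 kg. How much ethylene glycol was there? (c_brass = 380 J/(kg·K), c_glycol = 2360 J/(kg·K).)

m ≈ 0.759 kg

|Q_brass| = |Q_glycol|:
0.396×380×(183 − 40.1) = m×2360×(40.1 − 28.1)
28320 m = 21504  ⇒  m ≈ 0.7593 kg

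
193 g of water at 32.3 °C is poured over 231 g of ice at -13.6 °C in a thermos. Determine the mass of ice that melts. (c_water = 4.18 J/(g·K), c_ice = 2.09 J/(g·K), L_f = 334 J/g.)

m_melted ≈ 58.4 g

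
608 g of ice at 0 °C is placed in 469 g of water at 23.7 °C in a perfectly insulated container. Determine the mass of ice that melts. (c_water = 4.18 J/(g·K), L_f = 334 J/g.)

m_melted ≈ 139 g

Heat available from the water dropping to 0 °C: 469·4.18·23.7 = 46462 J.
Fully melting the ice requires m_ice L_f = 608·334 = 203072 J.
That's not enough to melt it all — equilibrium is at 0 °C with ice remaining.
Mass melted = 46462/334 ≈ 139.1 g.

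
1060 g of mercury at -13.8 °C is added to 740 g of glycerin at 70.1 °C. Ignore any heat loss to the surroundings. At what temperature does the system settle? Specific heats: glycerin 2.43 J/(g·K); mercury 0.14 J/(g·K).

T_f ≈ 63.7 °C

Set heat shed by the hot body equal to heat absorbed by the cold body:
740×2.43×(70.1 − T) = 1060×0.14×(T − (-13.8))
1798.2(70.1 − T) = 148.4(T − (-13.8))
1946.6 T = 124006  ⇒  T ≈ 63.70 °C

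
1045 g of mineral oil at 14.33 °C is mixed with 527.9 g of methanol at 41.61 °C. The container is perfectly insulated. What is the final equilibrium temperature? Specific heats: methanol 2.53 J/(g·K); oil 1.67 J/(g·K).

T_f ≈ 26.2 °C

With ΣQ=0 the equilibrium temperature is the m·c-weighted mean:
T_f = (1335.6×41.61 + 1745.1×14.33) / (1335.6 + 1745.1)
    = 80582 / 3080.7 ≈ 26.16 °C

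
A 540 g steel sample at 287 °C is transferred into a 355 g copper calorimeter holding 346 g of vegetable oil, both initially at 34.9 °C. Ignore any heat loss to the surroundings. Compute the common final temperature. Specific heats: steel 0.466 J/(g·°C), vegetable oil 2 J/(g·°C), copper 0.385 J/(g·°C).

With ΣQ=0 the equilibrium temperature is the m·c-weighted mean:
T_f = (251.64*287 + 692*34.9 + 136.68*34.9) / (251.64 + 692 + 136.68)
    = 101141 / 1080.3 ≈ 93.62 °C

T_f ≈ 93.6 °C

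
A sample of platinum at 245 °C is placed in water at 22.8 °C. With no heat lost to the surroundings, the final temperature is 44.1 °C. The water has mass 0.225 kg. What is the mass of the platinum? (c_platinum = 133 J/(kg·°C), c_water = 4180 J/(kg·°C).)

m ≈ 0.75 kg

Net heat exchanged in the isolated system is zero:
m·133·(44.1 − 245) + 0.225·4180·(44.1 − 22.8) = 0
-26720 m = -20033
m = -20033/-26720 ≈ 0.7497 kg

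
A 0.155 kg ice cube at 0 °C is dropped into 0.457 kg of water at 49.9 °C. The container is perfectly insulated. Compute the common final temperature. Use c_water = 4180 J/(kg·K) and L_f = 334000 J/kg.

T_f ≈ 17.0 °C

Sum of m c ΔT and latent-heat terms is zero:
melt ice: 0.155×334000 = 51770; warm the meltwater: 647.9 T; water: 1910.3(T − 49.9)
2558.2 T = 95322 − 51770 = 43552
T ≈ 17.02 °C (positive, so assuming full melt was valid).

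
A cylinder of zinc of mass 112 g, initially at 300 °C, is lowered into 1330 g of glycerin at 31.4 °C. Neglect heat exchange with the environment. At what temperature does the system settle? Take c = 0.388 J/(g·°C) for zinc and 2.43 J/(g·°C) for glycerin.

Taking heat into each body as positive, Σ m c ΔT = 0:
112*0.388*(T − 300) + 1330*2.43*(T − 31.4) = 0
43.46(T − 300) + 3231.9(T − 31.4) = 0
(43.46 + 3231.9) T = 43.46*300 + 3231.9*31.4
T = 114518/3275.4 ≈ 34.96 °C

T_f ≈ 35.0 °C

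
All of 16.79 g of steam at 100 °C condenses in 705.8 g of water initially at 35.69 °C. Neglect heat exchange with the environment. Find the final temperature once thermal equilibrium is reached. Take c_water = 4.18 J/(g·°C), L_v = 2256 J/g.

T_f ≈ 49.7 °C

Sum of m c ΔT and latent-heat terms is zero:
steam→water at 100 °C releases m L_v = 16.79×2256 = 37878; condensed water 100 °C→T: 70.18(T − 100); water warms: 705.8×4.18×(T − 35.69) = 2950.2(T − 35.69)
3020.4 T = 37878 + 7018.2 + 105294 = 150191
T ≈ 49.72 °C — below 100 °C, confirming all the steam condensed.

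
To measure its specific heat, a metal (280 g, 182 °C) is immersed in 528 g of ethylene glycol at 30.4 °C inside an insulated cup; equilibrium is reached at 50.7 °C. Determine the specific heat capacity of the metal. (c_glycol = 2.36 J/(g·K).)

c ≈ 0.688 J/(g·K)

Net heat exchanged in the isolated system is zero:
280·c·(50.7 − 182) + 528·2.36·(50.7 − 30.4) = 0
-36764 c = -25295
c = -25295/-36764 ≈ 0.688 J/(g·K)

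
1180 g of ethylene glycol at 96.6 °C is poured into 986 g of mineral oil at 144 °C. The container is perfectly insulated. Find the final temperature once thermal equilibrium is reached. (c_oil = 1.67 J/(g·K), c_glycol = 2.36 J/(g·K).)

T_f ≈ 114.2 °C

Setting the total heat transfer to zero:
986*1.67*(T − 144) + 1180*2.36*(T − 96.6) = 0
(1646.6 + 2784.8) T = 1646.6*144 + 2784.8*96.6
T ≈ 114.21 °C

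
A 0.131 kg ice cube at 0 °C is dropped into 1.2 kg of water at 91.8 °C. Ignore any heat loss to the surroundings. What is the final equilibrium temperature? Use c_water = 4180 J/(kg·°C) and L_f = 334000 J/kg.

Sum of m c ΔT and latent-heat terms is zero:
fusion: m_ice L_f = 0.131·334000 = 43754
  warm the meltwater: 547.58 T
  water: 5016(T − 91.8)
5563.6 T = 460469 − 43754 = 416715
T ≈ 74.90 °C (positive, so assuming full melt was valid).

T_f ≈ 74.9 °C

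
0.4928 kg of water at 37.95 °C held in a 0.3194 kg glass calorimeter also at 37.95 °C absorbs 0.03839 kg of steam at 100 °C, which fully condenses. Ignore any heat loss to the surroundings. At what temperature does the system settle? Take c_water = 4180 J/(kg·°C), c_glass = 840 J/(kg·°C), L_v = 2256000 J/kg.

T_f ≈ 76.8 °C

Conservation of energy gives ΣQ = 0:
condense steam: −0.03839·2256000 = −86608
  condensed water 100 °C→T: 160.47(T − 100)
  original water: 2059.9(T − 37.95)
  cup: 268.3(T − 37.95)
2488.7 T = 86608 + 16047 + 88355 = 191010
T ≈ 76.75 °C (< 100 °C, so full condensation is consistent).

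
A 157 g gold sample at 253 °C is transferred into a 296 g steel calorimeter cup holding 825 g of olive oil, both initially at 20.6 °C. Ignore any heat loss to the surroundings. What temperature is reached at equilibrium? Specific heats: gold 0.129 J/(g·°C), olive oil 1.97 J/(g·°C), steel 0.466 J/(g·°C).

T_f is the heat-capacity-weighted average of the initial temperatures:
T_f = (20.25×253 + 1625.2×20.6 + 137.94×20.6) / (20.25 + 1625.2 + 137.94)
    = 41446 / 1783.4 ≈ 23.24 °C

T_f ≈ 23.2 °C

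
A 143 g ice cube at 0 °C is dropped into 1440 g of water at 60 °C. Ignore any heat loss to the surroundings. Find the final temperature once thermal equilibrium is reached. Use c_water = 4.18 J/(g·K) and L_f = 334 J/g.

T_f ≈ 47.4 °C

Let T be the final temperature. ΣQ_i = 0:
melt ice: 143·334 = 47762
  warm the meltwater: 597.74 T
  water cools: 1440·4.18·(T − 60) = 6019.2(T − 60)
6616.9 T = 361152 − 47762 = 313390
T ≈ 47.36 °C. Since T > 0 °C, the all-ice-melts assumption holds.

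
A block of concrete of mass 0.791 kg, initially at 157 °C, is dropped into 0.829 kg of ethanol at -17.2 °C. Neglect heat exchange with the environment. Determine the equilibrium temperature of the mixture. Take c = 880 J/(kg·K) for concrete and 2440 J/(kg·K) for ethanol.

T_f ≈ 27.4 °C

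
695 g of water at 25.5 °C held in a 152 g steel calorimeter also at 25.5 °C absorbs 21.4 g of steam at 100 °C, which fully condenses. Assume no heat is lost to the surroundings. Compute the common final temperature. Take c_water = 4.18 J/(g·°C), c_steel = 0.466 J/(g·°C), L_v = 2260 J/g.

T_f ≈ 43.5 °C

Energy conservation, ΣQ = 0:
steam→water at 100 °C releases m L_v = 21.4·2260 = 48364
  condensate cools 100→T: 21.4·4.18·(T − 100) = 89.45(T − 100)
  original water: 2905.1(T − 25.5)
  steel cup: 152·0.466·(T − 25.5) = 70.83(T − 25.5)
3065.4 T = 48364 + 8945.2 + 75886 = 133195
T ≈ 43.45 °C, under the boiling point, so the assumption holds.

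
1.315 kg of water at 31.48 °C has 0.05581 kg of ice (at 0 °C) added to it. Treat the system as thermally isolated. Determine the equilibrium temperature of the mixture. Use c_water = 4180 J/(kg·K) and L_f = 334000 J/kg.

Conservation of energy gives ΣQ = 0:
latent heat to melt: 0.05581×334000 = 18641
  warm the meltwater: 233.29 T
  water cools: 1.315×4180×(T − 31.48) = 5496.7(T − 31.48)
5730 T = 173036 − 18641 = 154396
T ≈ 26.95 °C (positive, so assuming full melt was valid).

T_f ≈ 26.9 °C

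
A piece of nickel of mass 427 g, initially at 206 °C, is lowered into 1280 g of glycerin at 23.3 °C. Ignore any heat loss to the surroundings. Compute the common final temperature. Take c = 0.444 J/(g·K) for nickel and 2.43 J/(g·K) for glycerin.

T_f = Σ m_i c_i T_i / Σ m_i c_i:
T_f = (189.59×206 + 3110.4×23.3) / (189.59 + 3110.4)
    = 111527 / 3300 ≈ 33.80 °C

T_f ≈ 33.8 °C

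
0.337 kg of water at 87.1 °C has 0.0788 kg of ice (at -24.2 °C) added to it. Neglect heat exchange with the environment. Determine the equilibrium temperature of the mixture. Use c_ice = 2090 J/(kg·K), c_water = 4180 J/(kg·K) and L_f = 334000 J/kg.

T_f ≈ 53.2 °C

Setting the total heat transfer to zero:
ice -24.2→0 °C: 0.0788×2090×24.2 = 3985.5
  melt ice: 0.0788×334000 = 26319
  warm the meltwater: 329.38 T
  water cools: 0.337×4180×(T − 87.1) = 1408.7(T − 87.1)
1738 T = 122694 − 30305 = 92390
T ≈ 53.16 °C — above 0 °C, consistent with complete melting.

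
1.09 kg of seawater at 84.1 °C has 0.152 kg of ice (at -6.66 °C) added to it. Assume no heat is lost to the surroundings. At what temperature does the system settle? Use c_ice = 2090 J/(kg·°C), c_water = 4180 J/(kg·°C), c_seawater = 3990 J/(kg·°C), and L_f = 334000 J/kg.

T_f ≈ 62.8 °C

Sum of m c ΔT and latent-heat terms is zero:
ice -6.66→0 °C: 0.152·2090·6.66 = 2115.7
  latent heat to melt: 0.152·334000 = 50768
  warm the meltwater: 635.36 T
  seawater: 4349.1(T − 84.1)
4984.5 T = 365759 − 52884 = 312876
T ≈ 62.77 °C (positive, so assuming full melt was valid).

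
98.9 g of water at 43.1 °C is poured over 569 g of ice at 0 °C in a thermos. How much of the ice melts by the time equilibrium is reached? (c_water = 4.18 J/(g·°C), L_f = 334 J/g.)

m_melted ≈ 53.3 g

Water can give up m c ΔT = 98.9×4.18×43.1 = 17818 J before reaching 0 °C.
To melt every bit of ice: 569×334 = 190046 J.
That's not enough to melt it all — equilibrium is at 0 °C with ice remaining.
m_melt = 17818 / L_f = 53.35 g.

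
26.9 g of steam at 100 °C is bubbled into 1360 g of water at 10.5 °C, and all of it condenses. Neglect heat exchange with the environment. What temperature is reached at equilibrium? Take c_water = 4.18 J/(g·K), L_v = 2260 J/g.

T_f ≈ 22.7 °C

Let T be the final temperature. ΣQ_i = 0:
condense steam: −26.9×2260 = −60794; condensate cools 100→T: 26.9×4.18×(T − 100) = 112.44(T − 100); water warms: 1360×4.18×(T − 10.5) = 5684.8(T − 10.5)
5797.2 T = 60794 + 11244 + 59690 = 131729
T ≈ 22.72 °C, under the boiling point, so the assumption holds.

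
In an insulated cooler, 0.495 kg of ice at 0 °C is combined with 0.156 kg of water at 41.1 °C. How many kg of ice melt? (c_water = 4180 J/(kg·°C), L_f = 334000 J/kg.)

Water can give up m c ΔT = 0.156·4180·41.1 = 26800 J before reaching 0 °C.
Fully melting the ice requires m_ice L_f = 0.495·334000 = 165330 J.
Since 26800 < 165330 J, not all the ice melts; equilibrium is at 0 °C.
Mass melted = 26800/334000 ≈ 0.08024 kg.

m_melted ≈ 0.0802 kg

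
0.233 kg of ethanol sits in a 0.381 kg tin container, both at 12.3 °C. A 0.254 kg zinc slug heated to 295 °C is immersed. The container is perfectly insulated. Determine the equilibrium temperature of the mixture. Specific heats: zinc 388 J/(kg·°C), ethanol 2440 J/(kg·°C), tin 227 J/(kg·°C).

T_f ≈ 49.3 °C

T_f is the heat-capacity-weighted average of the initial temperatures:
T_f = (98.55·295 + 568.52·12.3 + 86.49·12.3) / (98.55 + 568.52 + 86.49)
    = 37129 / 753.56 ≈ 49.27 °C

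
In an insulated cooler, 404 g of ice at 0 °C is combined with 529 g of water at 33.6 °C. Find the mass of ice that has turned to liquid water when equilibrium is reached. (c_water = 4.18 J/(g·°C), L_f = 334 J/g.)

m_melted ≈ 222 g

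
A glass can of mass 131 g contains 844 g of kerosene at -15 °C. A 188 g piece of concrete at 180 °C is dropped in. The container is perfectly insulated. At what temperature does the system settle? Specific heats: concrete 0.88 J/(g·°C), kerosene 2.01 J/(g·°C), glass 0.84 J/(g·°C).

T_f = Σ m_i c_i T_i / Σ m_i c_i:
T_f = (165.44*180 + 1696.4*(-15) + 110.04*(-15)) / (165.44 + 1696.4 + 110.04)
    = 2682 / 1971.9 ≈ 1.36 °C

T_f ≈ 1.4 °C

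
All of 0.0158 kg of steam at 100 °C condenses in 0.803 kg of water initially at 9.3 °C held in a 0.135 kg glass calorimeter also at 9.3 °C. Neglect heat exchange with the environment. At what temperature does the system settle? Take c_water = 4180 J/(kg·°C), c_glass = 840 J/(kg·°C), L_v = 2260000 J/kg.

T_f ≈ 21.1 °C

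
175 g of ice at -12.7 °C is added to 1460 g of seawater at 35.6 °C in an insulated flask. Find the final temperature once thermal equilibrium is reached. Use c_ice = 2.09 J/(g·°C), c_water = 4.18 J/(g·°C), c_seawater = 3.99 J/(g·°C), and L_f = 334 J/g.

T_f ≈ 22.0 °C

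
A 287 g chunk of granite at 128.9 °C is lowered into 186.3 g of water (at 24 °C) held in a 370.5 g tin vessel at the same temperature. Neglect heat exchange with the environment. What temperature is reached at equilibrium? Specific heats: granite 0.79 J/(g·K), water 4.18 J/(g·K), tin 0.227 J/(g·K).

Energy conservation, ΣQ = 0:
287·0.79·(T − 128.9) + 186.3·4.18·(T − 24) + 370.5·0.227·(T − 24) = 0
226.73(T − 128.9) + 778.73(T − 24) + 84.1(T − 24) = 0
(226.73 + 778.73 + 84.1) T = 226.73·128.9 + 778.73·24 + 84.1·24
T ≈ 45.83 °C

T_f ≈ 45.8 °C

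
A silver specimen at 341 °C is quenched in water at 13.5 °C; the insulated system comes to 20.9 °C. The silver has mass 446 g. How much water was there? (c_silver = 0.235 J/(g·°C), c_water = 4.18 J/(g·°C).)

m ≈ 1080 g

Heat gained plus heat lost sum to zero:
446×0.235×(20.9 − 341) + m×4.18×(20.9 − 13.5) = 0
30.93 m = 33550
m = 33550/30.93 ≈ 1085 g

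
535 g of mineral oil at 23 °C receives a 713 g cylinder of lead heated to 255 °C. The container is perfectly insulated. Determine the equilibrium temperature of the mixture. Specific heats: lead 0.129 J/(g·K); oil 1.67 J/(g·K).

Taking heat into each body as positive, Σ m c ΔT = 0:
713×0.129×(T − 255) + 535×1.67×(T − 23) = 0
985.43 T = 44003
T = 44003/985.43 ≈ 44.65 °C

T_f ≈ 44.7 °C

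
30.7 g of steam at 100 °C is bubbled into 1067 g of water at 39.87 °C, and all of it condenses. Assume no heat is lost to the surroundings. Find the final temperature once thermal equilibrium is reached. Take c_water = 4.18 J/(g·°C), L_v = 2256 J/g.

T_f ≈ 56.6 °C

Taking heat into each body as positive, Σ m c ΔT = 0:
latent heat released on condensation: 30.7·2256 = 69259
  condensate cools 100→T: 30.7·4.18·(T − 100) = 128.33(T − 100)
  water warms: 1067·4.18·(T − 39.87) = 4460.1(T − 39.87)
4588.4 T = 69259 + 12833 + 177823 = 259914
T ≈ 56.65 °C, under the boiling point, so the assumption holds.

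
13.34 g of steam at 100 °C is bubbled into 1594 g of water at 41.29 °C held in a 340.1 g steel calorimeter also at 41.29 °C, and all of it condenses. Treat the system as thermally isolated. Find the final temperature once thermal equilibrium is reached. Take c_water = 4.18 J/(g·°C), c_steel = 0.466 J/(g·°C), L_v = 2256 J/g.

Taking heat into each body as positive, Σ m c ΔT = 0:
steam→water at 100 °C releases m L_v = 13.34·2256 = 30095; condensed water 100 °C→T: 55.76(T − 100); water warms: 1594·4.18·(T − 41.29) = 6662.9(T − 41.29); steel cup: 340.1·0.466·(T − 41.29) = 158.49(T − 41.29)
6877.2 T = 30095 + 5576.1 + 281656 = 317327
T ≈ 46.14 °C (< 100 °C, so full condensation is consistent).

T_f ≈ 46.1 °C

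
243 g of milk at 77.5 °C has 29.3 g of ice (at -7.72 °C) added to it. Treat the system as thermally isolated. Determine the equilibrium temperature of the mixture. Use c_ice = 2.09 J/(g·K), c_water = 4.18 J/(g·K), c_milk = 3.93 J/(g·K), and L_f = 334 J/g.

T_f ≈ 59.2 °C

Energy balance with sensible and latent terms:
warm ice to 0 °C: 29.3·2.09·(0 − (-7.72)) = 472.75
  fusion: m_ice L_f = 29.3·334 = 9786.2
  warm the meltwater: 122.47 T
  milk: 954.99(T − 77.5)
1077.5 T = 74012 − 10259 = 63753
T ≈ 59.17 °C (positive, so assuming full melt was valid).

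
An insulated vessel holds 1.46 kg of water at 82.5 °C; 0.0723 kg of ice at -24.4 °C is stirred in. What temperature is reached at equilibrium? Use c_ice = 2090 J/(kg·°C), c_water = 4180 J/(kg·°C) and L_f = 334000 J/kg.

T_f ≈ 74.3 °C

Sum of m c ΔT and latent-heat terms is zero:
ice -24.4→0 °C: 0.0723×2090×24.4 = 3687
  melt ice: 0.0723×334000 = 24148
  meltwater 0→T: 0.0723×4180×T = 302.21 T
  water cools: 1.46×4180×(T − 82.5) = 6102.8(T − 82.5)
6405 T = 503481 − 27835 = 475646
T ≈ 74.26 °C — above 0 °C, consistent with complete melting.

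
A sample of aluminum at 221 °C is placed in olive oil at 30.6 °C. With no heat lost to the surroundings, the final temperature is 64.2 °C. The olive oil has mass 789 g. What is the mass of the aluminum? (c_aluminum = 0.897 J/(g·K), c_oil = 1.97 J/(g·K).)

m ≈ 371 g

|Q_aluminum| = |Q_oil|:
m·0.897·(221 − 64.2) = 789·1.97·(64.2 − 30.6)
140.65 m = 52225  ⇒  m ≈ 371.3 g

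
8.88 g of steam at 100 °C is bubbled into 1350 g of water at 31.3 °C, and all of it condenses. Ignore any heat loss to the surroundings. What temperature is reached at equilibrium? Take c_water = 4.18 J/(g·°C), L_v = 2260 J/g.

T_f ≈ 35.3 °C

Let T be the final temperature. ΣQ_i = 0:
latent heat released on condensation: 8.88×2260 = 20069; condensate cools 100→T: 8.88×4.18×(T − 100) = 37.12(T − 100); water warms: 1350×4.18×(T − 31.3) = 5643(T − 31.3)
5680.1 T = 20069 + 3711.8 + 176626 = 200407
T ≈ 35.28 °C (< 100 °C, so full condensation is consistent).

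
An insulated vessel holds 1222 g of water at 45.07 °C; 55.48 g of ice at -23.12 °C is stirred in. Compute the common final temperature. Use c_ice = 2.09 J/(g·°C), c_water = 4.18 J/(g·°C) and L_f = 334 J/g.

T_f ≈ 39.1 °C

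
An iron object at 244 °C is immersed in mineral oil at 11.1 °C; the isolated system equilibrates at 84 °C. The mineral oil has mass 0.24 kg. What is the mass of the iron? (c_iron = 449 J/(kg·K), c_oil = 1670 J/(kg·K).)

m ≈ 0.407 kg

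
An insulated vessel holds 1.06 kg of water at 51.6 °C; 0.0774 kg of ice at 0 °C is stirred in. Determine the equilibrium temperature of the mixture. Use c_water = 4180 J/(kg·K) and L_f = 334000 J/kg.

T_f ≈ 42.7 °C

Energy conservation, ΣQ = 0:
melt ice: 0.0774·334000 = 25852; warm the meltwater: 323.53 T; water cools: 1.06·4180·(T − 51.6) = 4430.8(T − 51.6)
4754.3 T = 228629 − 25852 = 202778
T ≈ 42.65 °C (positive, so assuming full melt was valid).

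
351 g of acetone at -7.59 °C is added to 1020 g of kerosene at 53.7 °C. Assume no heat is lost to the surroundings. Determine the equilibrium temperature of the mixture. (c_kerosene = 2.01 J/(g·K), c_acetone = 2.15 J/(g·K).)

Energy conservation, ΣQ = 0:
1020×2.01×(T − 53.7) + 351×2.15×(T − (-7.59)) = 0
2050.2(T − 53.7) + 754.65(T − (-7.59)) = 0
2804.8 T = 104368
T = 104368 / 2804.8 = 37.2 °C

T_f ≈ 37.2 °C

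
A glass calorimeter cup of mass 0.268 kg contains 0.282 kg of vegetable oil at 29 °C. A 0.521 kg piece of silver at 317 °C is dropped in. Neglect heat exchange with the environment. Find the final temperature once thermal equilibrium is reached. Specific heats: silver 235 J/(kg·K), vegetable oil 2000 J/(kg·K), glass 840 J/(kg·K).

With ΣQ=0 the equilibrium temperature is the m·c-weighted mean:
T_f = (122.44*317 + 564*29 + 225.12*29) / (122.44 + 564 + 225.12)
    = 61696 / 911.56 ≈ 67.68 °C

T_f ≈ 67.7 °C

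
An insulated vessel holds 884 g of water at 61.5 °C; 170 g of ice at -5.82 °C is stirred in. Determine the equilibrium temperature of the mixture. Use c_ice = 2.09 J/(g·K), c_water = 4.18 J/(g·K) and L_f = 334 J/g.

Heat gained plus heat lost sum to zero:
ice -5.82→0 °C: 170·2.09·5.82 = 2067.8
  fusion: m_ice L_f = 170·334 = 56780
  meltwater 0→T: 170·4.18·T = 710.6 T
  water cools: 884·4.18·(T − 61.5) = 3695.1(T − 61.5)
4405.7 T = 227250 − 58848 = 168402
T ≈ 38.22 °C (positive, so assuming full melt was valid).

T_f ≈ 38.2 °C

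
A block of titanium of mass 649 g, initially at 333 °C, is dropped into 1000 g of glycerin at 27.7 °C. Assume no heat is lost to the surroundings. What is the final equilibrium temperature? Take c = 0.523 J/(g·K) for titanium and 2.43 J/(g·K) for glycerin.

T_f ≈ 65.1 °C

T_f is the heat-capacity-weighted average of the initial temperatures:
T_f = (339.43×333 + 2430×27.7) / (339.43 + 2430)
    = 180340 / 2769.4 ≈ 65.12 °C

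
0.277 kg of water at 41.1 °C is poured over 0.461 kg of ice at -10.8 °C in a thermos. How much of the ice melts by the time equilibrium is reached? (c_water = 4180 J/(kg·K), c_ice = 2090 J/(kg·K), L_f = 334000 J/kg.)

m_melted ≈ 0.111 kg

Heat available from the water dropping to 0 °C: 0.277·4180·41.1 = 47588 J.
Warming the ice to 0 °C takes 0.461·2090·10.8 = 10406 J, leaving 37182 J for melting.
Fully melting the ice requires m_ice L_f = 0.461·334000 = 153974 J.
That's not enough to melt it all — equilibrium is at 0 °C with ice remaining.
Mass melted = 37182/334000 ≈ 0.1113 kg.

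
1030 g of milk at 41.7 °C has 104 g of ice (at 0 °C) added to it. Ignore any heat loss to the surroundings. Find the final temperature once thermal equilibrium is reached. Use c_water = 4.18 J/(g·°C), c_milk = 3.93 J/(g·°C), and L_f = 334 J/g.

T_f ≈ 29.9 °C

Energy conservation, ΣQ = 0:
fusion: m_ice L_f = 104×334 = 34736
  warm the meltwater: 434.72 T
  milk: 4047.9(T − 41.7)
4482.6 T = 168797 − 34736 = 134061
T ≈ 29.91 °C — above 0 °C, consistent with complete melting.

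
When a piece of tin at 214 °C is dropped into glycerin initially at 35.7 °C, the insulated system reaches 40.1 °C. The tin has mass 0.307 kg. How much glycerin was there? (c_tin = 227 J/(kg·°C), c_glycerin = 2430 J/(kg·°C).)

Energy conservation, ΣQ = 0:
0.307·227·(40.1 − 214) + m·2430·(40.1 − 35.7) = 0
10692 m = 12119
m = 12119/10692 ≈ 1.133 kg

m ≈ 1.13 kg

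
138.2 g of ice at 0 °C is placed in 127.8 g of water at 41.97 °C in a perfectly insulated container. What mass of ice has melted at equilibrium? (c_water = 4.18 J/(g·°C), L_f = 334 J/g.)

m_melted ≈ 67.1 g

Cooling the water to 0 °C releases 127.8·4.18·41.97 = 22421 J.
Melting all 138.2 g of ice would need 138.2·334 = 46159 J.
22421 J < 46159 J, so only part of the ice melts and the system sits at 0 °C.
Mass melted = 22421/334 ≈ 67.13 g.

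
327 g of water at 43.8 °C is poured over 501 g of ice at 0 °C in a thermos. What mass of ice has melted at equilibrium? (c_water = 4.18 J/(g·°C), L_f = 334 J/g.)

m_melted ≈ 179 g

Water can give up m c ΔT = 327·4.18·43.8 = 59868 J before reaching 0 °C.
Melting all 501 g of ice would need 501·334 = 167334 J.
59868 J < 167334 J, so only part of the ice melts and the system sits at 0 °C.
Mass melted = 59868/334 ≈ 179.2 g.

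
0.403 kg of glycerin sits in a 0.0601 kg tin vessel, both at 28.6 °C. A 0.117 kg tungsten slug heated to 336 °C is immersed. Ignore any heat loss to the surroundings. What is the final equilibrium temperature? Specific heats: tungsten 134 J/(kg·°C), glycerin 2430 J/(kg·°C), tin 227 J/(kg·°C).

T_f ≈ 33.4 °C

Setting the total heat transfer to zero:
0.117×134×(T − 336) + 0.403×2430×(T − 28.6) + 0.0601×227×(T − 28.6) = 0
(15.68 + 979.29 + 13.64) T = 15.68×336 + 979.29×28.6 + 13.64×28.6
T = 33666/1008.6 ≈ 33.38 °C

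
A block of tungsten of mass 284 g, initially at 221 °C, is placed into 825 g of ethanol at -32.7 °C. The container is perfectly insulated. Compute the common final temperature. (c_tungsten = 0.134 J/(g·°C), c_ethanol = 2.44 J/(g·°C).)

T_f ≈ -28.0 °C

Heat lost by the tungsten equals heat gained by the ethanol:
284*0.134*(221 − T) = 825*2.44*(T − (-32.7))
38.06(221 − T) = 2013(T − (-32.7))
2051.1 T = -57415  ⇒  T ≈ -27.99 °C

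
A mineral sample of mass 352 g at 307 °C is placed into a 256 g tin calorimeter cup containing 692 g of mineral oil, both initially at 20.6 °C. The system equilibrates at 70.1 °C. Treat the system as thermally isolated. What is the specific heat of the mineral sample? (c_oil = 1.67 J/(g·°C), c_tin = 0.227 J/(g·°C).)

c ≈ 0.72 J/(g·°C)

Heat gained plus heat lost sum to zero:
352·c·(70.1 − 307) + 692·1.67·(70.1 − 20.6) + 256·0.227·(70.1 − 20.6) = 0
-83389 c = -60081
c = -60081/-83389 ≈ 0.7205 J/(g·°C)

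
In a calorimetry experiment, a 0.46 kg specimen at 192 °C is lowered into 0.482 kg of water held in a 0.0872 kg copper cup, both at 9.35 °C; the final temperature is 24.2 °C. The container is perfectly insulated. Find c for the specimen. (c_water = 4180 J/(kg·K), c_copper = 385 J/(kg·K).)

c ≈ 394 J/(kg·K)

Heat gained plus heat lost sum to zero:
0.46×c×(24.2 − 192) + 0.482×4180×(24.2 − 9.35) + 0.0872×385×(24.2 − 9.35) = 0
-77.19 c = -30418
c = -30418/-77.19 ≈ 394.1 J/(kg·K)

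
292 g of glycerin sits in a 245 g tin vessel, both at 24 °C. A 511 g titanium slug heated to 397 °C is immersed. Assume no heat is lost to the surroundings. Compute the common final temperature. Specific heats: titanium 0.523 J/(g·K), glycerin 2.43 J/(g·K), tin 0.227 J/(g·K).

T_f ≈ 120.6 °C

Taking heat into each body as positive, Σ m c ΔT = 0:
511·0.523·(T − 397) + 292·2.43·(T − 24) + 245·0.227·(T − 24) = 0
267.25(T − 397) + 709.56(T − 24) + 55.62(T − 24) = 0
1032.4 T = 124464
T = 124464/1032.4 ≈ 120.55 °C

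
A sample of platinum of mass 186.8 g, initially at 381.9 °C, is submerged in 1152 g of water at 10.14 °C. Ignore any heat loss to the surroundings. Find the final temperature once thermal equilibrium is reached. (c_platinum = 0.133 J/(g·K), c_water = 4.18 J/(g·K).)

Heat lost by the platinum equals heat gained by the water:
186.8*0.133*(381.9 − T) = 1152*4.18*(T − 10.14)
24.84(381.9 − T) = 4815.4(T − 10.14)
4840.2 T = 58316  ⇒  T ≈ 12.05 °C

T_f ≈ 12.0 °C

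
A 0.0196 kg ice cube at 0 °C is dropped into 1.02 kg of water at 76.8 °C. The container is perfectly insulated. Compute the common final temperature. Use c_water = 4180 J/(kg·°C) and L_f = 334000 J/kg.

T_f ≈ 73.8 °C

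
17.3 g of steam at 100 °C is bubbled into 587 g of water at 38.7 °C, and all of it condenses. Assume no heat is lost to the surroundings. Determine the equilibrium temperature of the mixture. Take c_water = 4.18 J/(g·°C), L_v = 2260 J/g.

Energy conservation, ΣQ = 0:
steam→water at 100 °C releases m L_v = 17.3·2260 = 39098; condensate cools 100→T: 17.3·4.18·(T − 100) = 72.31(T − 100); original water: 2453.7(T − 38.7)
2526 T = 39098 + 7231.4 + 94957 = 141286
T ≈ 55.93 °C — below 100 °C, confirming all the steam condensed.

T_f ≈ 55.9 °C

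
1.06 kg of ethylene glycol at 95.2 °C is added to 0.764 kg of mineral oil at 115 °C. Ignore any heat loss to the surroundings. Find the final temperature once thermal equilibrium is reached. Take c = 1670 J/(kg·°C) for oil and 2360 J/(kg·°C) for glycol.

T_f ≈ 101.9 °C

Net heat exchanged in the isolated system is zero:
0.764·1670·(T − 115) + 1.06·2360·(T − 95.2) = 0
1275.9(T − 115) + 2501.6(T − 95.2) = 0
3777.5 T = 384879
T ≈ 101.89 °C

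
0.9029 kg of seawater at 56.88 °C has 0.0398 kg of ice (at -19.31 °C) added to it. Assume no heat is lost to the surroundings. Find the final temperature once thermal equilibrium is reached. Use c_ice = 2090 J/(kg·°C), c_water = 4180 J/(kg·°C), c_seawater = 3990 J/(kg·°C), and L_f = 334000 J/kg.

T_f ≈ 50.4 °C

Net heat exchanged in the isolated system is zero:
ice -19.31→0 °C: 0.0398×2090×19.31 = 1606.2
  fusion: m_ice L_f = 0.0398×334000 = 13293
  warm the meltwater: 166.36 T
  seawater: 3602.6(T − 56.88)
3768.9 T = 204914 − 14899 = 190015
T ≈ 50.42 °C. Since T > 0 °C, the all-ice-melts assumption holds.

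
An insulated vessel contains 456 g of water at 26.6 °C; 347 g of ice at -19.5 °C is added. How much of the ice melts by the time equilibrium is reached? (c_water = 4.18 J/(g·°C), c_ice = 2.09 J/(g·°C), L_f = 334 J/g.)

Water can give up m c ΔT = 456·4.18·26.6 = 50702 J before reaching 0 °C.
Of that, 347·2.09·19.5 = 14142 J goes to bring the ice to 0 °C, leaving 36560 J.
To melt every bit of ice: 347·334 = 115898 J.
Since 36560 < 115898 J, not all the ice melts; equilibrium is at 0 °C.
Mass melted = 36560/334 ≈ 109.5 g.

m_melted ≈ 109 g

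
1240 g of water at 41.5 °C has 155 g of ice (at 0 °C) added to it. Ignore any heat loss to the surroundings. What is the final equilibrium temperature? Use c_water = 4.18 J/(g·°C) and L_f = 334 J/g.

T_f ≈ 28.0 °C

Sum of m c ΔT and latent-heat terms is zero:
melt ice: 155×334 = 51770; meltwater 0→T: 155×4.18×T = 647.9 T; water: 5183.2(T − 41.5)
5831.1 T = 215103 − 51770 = 163333
T ≈ 28.01 °C (positive, so assuming full melt was valid).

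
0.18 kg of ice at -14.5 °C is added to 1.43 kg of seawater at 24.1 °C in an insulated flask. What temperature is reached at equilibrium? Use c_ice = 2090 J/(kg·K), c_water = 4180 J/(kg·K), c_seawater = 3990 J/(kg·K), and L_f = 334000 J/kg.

Energy balance with sensible and latent terms:
ice -14.5→0 °C: 0.18·2090·14.5 = 5454.9; latent heat to melt: 0.18·334000 = 60120; meltwater 0→T: 0.18·4180·T = 752.4 T; seawater: 5705.7(T − 24.1)
6458.1 T = 137507 − 65575 = 71932
T ≈ 11.14 °C. Since T > 0 °C, the all-ice-melts assumption holds.

T_f ≈ 11.1 °C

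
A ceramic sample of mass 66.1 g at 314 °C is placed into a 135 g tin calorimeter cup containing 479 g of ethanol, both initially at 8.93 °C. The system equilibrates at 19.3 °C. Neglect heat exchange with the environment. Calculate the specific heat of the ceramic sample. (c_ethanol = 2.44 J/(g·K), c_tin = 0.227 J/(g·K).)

c ≈ 0.639 J/(g·K)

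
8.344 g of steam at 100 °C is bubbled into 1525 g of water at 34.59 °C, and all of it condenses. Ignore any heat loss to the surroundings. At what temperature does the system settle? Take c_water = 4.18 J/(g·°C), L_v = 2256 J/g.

T_f ≈ 37.9 °C

Sum of m c ΔT and latent-heat terms is zero:
latent heat released on condensation: 8.344·2256 = 18824
  condensate cools 100→T: 8.344·4.18·(T − 100) = 34.88(T − 100)
  water warms: 1525·4.18·(T − 34.59) = 6374.5(T − 34.59)
6409.4 T = 18824 + 3487.8 + 220494 = 242806
T ≈ 37.88 °C — below 100 °C, confirming all the steam condensed.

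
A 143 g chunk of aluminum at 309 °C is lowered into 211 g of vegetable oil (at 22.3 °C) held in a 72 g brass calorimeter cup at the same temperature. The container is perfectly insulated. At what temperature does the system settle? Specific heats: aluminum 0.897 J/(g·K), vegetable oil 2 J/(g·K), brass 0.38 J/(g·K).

T_f ≈ 86.0 °C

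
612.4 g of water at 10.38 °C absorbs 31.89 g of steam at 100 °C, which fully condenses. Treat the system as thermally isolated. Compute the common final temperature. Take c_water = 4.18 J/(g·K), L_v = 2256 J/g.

T_f ≈ 41.5 °C

Conservation of energy gives ΣQ = 0:
latent heat released on condensation: 31.89·2256 = 71944
  condensed water 100 °C→T: 133.3(T − 100)
  original water: 2559.8(T − 10.38)
2693.1 T = 71944 + 13330 + 26571 = 111845
T ≈ 41.53 °C (< 100 °C, so full condensation is consistent).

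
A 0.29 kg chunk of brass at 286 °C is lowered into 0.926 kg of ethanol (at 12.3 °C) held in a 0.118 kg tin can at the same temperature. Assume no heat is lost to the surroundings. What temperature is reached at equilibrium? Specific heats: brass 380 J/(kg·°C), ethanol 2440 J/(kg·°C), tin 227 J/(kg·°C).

T_f ≈ 24.9 °C

Taking heat into each body as positive, Σ m c ΔT = 0:
0.29*380*(T − 286) + 0.926*2440*(T − 12.3) + 0.118*227*(T − 12.3) = 0
(110.2 + 2259.4 + 26.79) T = 110.2*286 + 2259.4*12.3 + 26.79*12.3
T = 59638/2396.4 ≈ 24.89 °C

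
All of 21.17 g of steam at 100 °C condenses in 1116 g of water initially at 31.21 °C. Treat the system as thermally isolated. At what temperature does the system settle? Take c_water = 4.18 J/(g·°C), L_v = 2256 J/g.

T_f ≈ 42.5 °C

Setting the total heat transfer to zero:
latent heat released on condensation: 21.17·2256 = 47760
  condensate cools 100→T: 21.17·4.18·(T − 100) = 88.49(T − 100)
  original water: 4664.9(T − 31.21)
4753.4 T = 47760 + 8849.1 + 145591 = 202199
T ≈ 42.54 °C (< 100 °C, so full condensation is consistent).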